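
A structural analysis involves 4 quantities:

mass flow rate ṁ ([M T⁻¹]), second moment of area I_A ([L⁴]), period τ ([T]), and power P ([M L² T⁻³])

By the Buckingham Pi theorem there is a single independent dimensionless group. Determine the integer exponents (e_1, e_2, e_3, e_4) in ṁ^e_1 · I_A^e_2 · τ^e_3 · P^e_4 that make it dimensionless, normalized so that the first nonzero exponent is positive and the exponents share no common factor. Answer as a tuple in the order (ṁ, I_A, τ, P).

M: e_1·(1) + e_2·(0) + e_3·(0) + e_4·(1) = 0
L: e_1·(0) + e_2·(4) + e_3·(0) + e_4·(2) = 0
T: e_1·(-1) + e_2·(0) + e_3·(1) + e_4·(-3) = 0
Solving this homogeneous linear system for the smallest-integer solution (first nonzero entry positive) gives (2, 1, -4, -2).

(2, 1, -4, -2)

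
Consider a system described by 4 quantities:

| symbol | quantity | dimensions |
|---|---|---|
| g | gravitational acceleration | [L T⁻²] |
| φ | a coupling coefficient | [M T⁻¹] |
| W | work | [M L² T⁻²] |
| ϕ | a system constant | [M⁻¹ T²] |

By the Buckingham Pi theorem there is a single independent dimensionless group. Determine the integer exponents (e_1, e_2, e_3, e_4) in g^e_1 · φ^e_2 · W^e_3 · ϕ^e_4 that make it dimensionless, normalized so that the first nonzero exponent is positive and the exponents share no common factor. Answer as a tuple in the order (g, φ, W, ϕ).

M: e_1·(0) + e_2·(1) + e_3·(1) + e_4·(-1) = 0
L: e_1·(1) + e_2·(0) + e_3·(2) + e_4·(0) = 0
T: e_1·(-2) + e_2·(-1) + e_3·(-2) + e_4·(2) = 0
Solving this homogeneous linear system for the smallest-integer solution (first nonzero entry positive) gives (2, 4, -1, 3).

(2, 4, -1, 3)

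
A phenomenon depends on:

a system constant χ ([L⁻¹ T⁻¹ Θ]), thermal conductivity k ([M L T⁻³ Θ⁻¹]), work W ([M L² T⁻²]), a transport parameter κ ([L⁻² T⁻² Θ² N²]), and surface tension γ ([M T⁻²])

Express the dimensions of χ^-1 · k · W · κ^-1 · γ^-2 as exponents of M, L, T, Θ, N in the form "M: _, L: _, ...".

Collect each base-dimension exponent across the product:
  M: −(0) + (1) + (1) − (0) − 2·(1) = 0
  L: −(-1) + (1) + (2) − (-2) − 2·(0) = 6
  T: −(-1) + (-3) + (-2) − (-2) − 2·(-2) = 2
  Θ: −(1) + (-1) + (0) − (2) − 2·(0) = -4
  N: −(0) + (0) + (0) − (2) − 2·(0) = -2
So the dimensions are [L⁶ T² Θ⁻⁴ N⁻²].

M: 0, L: 6, T: 2, Θ: -4, N: -2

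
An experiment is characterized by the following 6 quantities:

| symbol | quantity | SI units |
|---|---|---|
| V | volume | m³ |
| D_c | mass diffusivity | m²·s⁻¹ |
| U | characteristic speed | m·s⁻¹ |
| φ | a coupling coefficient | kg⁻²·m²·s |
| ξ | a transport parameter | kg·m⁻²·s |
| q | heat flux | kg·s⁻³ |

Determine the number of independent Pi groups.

There are 6 variables and 3 base dimensions (M, L, T).
The dimension matrix has rank 3.
Independent dimensionless groups: 6 − 3 = 3.

3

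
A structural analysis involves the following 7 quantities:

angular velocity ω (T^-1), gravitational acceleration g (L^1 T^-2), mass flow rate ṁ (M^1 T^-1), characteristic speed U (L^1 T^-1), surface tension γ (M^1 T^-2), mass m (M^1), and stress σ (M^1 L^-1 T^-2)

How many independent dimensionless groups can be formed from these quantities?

There are 7 variables and 3 base dimensions (M, L, T).
The dimension matrix has rank 3.
Independent dimensionless groups: 7 − 3 = 4.

4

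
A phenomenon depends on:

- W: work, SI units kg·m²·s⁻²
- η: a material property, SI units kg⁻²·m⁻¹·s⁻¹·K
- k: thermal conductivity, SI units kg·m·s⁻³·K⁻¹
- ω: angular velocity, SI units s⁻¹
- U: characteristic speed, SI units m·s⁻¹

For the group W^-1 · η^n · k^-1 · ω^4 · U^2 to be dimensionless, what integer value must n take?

Balance the M exponent: (-2)·n from η, plus −(1) − (1) + 4·(0) + 2·(0) = -2 from the rest, must sum to zero.
-2n − 2 = 0, so n = -1.

-1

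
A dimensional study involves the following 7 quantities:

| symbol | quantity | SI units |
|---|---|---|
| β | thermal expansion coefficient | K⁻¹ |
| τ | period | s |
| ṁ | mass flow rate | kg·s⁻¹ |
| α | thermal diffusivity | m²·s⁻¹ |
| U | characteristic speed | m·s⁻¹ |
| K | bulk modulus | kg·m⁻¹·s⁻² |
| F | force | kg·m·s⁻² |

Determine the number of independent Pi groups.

There are 7 variables and 4 base dimensions (M, L, T, Θ).
The dimension matrix has rank 4.
Independent dimensionless groups: 7 − 4 = 3.

3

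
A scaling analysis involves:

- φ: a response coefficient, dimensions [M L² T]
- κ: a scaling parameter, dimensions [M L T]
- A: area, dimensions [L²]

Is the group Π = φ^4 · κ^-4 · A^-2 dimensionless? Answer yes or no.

yes

Sum the exponent of each base dimension across the product:
  M: 4·[φ]_M − 4·[κ]_M − 2·[A]_M = 4·(1) − 4·(1) − 2·(0) = 0
  L: 4·[φ]_L − 4·[κ]_L − 2·[A]_L = 4·(2) − 4·(1) − 2·(2) = 0
  T: 4·[φ]_T − 4·[κ]_T − 2·[A]_T = 4·(1) − 4·(1) − 2·(0) = 0
All base exponents vanish — dimensionless.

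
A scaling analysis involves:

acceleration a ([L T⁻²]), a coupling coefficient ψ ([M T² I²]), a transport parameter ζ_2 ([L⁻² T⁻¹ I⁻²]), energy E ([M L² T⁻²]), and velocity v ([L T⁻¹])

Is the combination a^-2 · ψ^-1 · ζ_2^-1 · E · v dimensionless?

Sum the exponent of each base dimension across the product:
  M: −2·[a]_M − [ψ]_M − [ζ_2]_M + [E]_M + [v]_M = −2·(0) − (1) − (0) + (1) + (0) = 0
  L: −2·[a]_L − [ψ]_L − [ζ_2]_L + [E]_L + [v]_L = −2·(1) − (0) − (-2) + (2) + (1) = 3
  T: −2·[a]_T − [ψ]_T − [ζ_2]_T + [E]_T + [v]_T = −2·(-2) − (2) − (-1) + (-2) + (-1) = 0
  I: −2·[a]_I − [ψ]_I − [ζ_2]_I + [E]_I + [v]_I = −2·(0) − (2) − (-2) + (0) + (0) = 0
Net dimensions [L³] ≠ [1] — not dimensionless.

no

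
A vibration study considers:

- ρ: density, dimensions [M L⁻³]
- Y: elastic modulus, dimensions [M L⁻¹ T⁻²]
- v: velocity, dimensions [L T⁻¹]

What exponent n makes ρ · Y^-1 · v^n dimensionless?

2

Balance the L exponent: (1)·n from v, plus (-3) − (-1) = -2 from the rest, must sum to zero.
n − 2 = 0, so n = 2.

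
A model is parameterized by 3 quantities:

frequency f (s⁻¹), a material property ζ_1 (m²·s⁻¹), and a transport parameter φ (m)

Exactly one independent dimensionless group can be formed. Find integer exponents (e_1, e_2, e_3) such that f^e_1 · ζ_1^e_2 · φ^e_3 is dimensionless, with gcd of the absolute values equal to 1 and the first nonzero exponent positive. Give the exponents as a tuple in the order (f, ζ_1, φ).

L: e_1·(0) + e_2·(2) + e_3·(1) = 0
T: e_1·(-1) + e_2·(-1) + e_3·(0) = 0
Solving this homogeneous linear system for the smallest-integer solution (first nonzero entry positive) gives (1, -1, 2).

(1, -1, 2)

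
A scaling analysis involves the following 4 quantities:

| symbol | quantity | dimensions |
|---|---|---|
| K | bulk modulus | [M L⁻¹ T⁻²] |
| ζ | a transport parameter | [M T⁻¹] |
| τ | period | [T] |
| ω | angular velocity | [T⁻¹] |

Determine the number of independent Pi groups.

There are 4 variables and 3 base dimensions (M, L, T).
The dimension matrix has rank 3.
Independent dimensionless groups: 4 − 3 = 1.

1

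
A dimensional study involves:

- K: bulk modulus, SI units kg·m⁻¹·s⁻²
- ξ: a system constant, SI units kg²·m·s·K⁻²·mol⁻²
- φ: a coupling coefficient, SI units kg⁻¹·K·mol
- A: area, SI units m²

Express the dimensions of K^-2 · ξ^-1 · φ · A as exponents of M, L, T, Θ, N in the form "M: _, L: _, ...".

M: -5, L: 3, T: 3, Θ: 3, N: 3

Collect each base-dimension exponent across the product:
  M: −2·(1) − (2) + (-1) + (0) = -5
  L: −2·(-1) − (1) + (0) + (2) = 3
  T: −2·(-2) − (1) + (0) + (0) = 3
  Θ: −2·(0) − (-2) + (1) + (0) = 3
  N: −2·(0) − (-2) + (1) + (0) = 3
So the dimensions are [M⁻⁵ L³ T³ Θ³ N³].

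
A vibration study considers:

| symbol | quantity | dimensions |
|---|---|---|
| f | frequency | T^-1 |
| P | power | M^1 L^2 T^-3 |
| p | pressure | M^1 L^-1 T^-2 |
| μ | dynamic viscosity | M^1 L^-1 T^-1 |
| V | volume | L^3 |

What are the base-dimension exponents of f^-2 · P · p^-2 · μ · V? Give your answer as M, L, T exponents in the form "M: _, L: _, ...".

M: 0, L: 6, T: 2

Collect each base-dimension exponent across the product:
  M: −2·(0) + (1) − 2·(1) + (1) + (0) = 0
  L: −2·(0) + (2) − 2·(-1) + (-1) + (3) = 6
  T: −2·(-1) + (-3) − 2·(-2) + (-1) + (0) = 2
So the dimensions are [L⁶ T²].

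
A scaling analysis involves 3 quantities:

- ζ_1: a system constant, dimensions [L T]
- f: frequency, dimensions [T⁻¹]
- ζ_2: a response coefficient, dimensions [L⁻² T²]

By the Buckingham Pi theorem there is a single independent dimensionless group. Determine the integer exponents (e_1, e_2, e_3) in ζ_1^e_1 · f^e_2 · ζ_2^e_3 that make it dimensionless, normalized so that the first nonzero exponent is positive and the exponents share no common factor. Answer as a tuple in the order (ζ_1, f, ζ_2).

(2, 4, 1)

L: e_1·(1) + e_2·(0) + e_3·(-2) = 0
T: e_1·(1) + e_2·(-1) + e_3·(2) = 0
Solving this homogeneous linear system for the smallest-integer solution (first nonzero entry positive) gives (2, 4, 1).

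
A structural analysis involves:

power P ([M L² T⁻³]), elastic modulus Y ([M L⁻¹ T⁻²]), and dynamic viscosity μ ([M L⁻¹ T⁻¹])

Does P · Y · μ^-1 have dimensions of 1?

no

Sum the exponent of each base dimension across the product:
  M: [P]_M + [Y]_M − [μ]_M = (1) + (1) − (1) = 1
  L: [P]_L + [Y]_L − [μ]_L = (2) + (-1) − (-1) = 2
  T: [P]_T + [Y]_T − [μ]_T = (-3) + (-2) − (-1) = -4
Net dimensions [M L² T⁻⁴] ≠ [1] — not dimensionless.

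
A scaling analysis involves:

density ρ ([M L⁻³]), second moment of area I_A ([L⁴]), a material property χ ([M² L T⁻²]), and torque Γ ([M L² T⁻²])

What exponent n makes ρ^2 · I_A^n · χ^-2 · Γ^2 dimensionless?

Balance the L exponent: (4)·n from I_A, plus 2·(-3) − 2·(1) + 2·(2) = -4 from the rest, must sum to zero.
4n − 4 = 0, so n = 1.

1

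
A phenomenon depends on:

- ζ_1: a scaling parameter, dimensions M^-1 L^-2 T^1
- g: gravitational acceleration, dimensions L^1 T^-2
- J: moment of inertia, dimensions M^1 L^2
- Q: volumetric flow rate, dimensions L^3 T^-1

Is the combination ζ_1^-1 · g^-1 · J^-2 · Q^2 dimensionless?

Sum the exponent of each base dimension across the product:
  M: −[ζ_1]_M − [g]_M − 2·[J]_M + 2·[Q]_M = −(-1) − (0) − 2·(1) + 2·(0) = -1
  L: −[ζ_1]_L − [g]_L − 2·[J]_L + 2·[Q]_L = −(-2) − (1) − 2·(2) + 2·(3) = 3
  T: −[ζ_1]_T − [g]_T − 2·[J]_T + 2·[Q]_T = −(1) − (-2) − 2·(0) + 2·(-1) = -1
Net dimensions [M⁻¹ L³ T⁻¹] ≠ [1] — not dimensionless.

no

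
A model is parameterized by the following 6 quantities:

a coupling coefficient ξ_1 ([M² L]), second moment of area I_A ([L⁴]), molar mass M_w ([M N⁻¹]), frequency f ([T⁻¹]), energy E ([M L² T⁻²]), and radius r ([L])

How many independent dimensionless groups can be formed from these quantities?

There are 6 variables and 4 base dimensions (M, L, T, N).
The dimension matrix has rank 4.
Independent dimensionless groups: 6 − 4 = 2.

2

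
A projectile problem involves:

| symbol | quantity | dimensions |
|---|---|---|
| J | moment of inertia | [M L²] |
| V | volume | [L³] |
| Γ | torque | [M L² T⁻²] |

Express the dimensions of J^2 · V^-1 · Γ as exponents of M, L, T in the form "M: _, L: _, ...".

M: 3, L: 3, T: -2

Collect each base-dimension exponent across the product:
  M: 2·(1) − (0) + (1) = 3
  L: 2·(2) − (3) + (2) = 3
  T: 2·(0) − (0) + (-2) = -2
So the dimensions are [M³ L³ T⁻²].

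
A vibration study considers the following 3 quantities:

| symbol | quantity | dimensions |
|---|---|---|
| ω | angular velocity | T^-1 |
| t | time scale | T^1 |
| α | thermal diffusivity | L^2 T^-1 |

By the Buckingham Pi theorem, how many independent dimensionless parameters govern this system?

There are 3 variables and 2 base dimensions (L, T).
The dimension matrix has rank 2.
Independent dimensionless groups: 3 − 2 = 1.

1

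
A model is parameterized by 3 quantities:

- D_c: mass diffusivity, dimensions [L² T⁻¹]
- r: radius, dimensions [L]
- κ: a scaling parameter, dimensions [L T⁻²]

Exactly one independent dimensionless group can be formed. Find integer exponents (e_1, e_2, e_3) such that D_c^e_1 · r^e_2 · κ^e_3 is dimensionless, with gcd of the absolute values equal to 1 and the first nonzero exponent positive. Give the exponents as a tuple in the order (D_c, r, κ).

L: e_1·(2) + e_2·(1) + e_3·(1) = 0
T: e_1·(-1) + e_2·(0) + e_3·(-2) = 0
Solving this homogeneous linear system for the smallest-integer solution (first nonzero entry positive) gives (2, -3, -1).

(2, -3, -1)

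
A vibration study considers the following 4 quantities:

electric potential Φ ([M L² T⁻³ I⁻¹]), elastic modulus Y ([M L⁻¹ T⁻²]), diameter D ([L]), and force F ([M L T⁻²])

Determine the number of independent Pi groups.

1

There are 4 variables and 4 base dimensions (M, L, T, I).
The dimension matrix has rank 3 (less than 4: the dimension vectors are linearly dependent).
Independent dimensionless groups: 4 − 3 = 1.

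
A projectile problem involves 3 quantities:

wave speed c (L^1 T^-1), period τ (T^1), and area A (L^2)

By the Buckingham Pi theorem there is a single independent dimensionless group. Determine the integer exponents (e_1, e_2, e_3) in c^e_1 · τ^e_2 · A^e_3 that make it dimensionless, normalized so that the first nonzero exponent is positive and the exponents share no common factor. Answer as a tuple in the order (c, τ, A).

(2, 2, -1)

L: e_1·(1) + e_2·(0) + e_3·(2) = 0
T: e_1·(-1) + e_2·(1) + e_3·(0) = 0
Solving this homogeneous linear system for the smallest-integer solution (first nonzero entry positive) gives (2, 2, -1).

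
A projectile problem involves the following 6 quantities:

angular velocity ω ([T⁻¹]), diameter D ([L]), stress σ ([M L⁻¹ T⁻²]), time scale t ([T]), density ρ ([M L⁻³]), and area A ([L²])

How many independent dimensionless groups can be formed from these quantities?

3

There are 6 variables and 3 base dimensions (M, L, T).
The dimension matrix has rank 3.
Independent dimensionless groups: 6 − 3 = 3.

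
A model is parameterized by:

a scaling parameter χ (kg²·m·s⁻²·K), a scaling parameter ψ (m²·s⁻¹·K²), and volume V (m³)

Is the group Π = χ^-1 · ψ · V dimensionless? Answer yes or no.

Sum the exponent of each base dimension across the product:
  M: −[χ]_M + [ψ]_M + [V]_M = −(2) + (0) + (0) = -2
  L: −[χ]_L + [ψ]_L + [V]_L = −(1) + (2) + (3) = 4
  T: −[χ]_T + [ψ]_T + [V]_T = −(-2) + (-1) + (0) = 1
  Θ: −[χ]_Θ + [ψ]_Θ + [V]_Θ = −(1) + (2) + (0) = 1
Net dimensions [M⁻² L⁴ T Θ] ≠ [1] — not dimensionless.

no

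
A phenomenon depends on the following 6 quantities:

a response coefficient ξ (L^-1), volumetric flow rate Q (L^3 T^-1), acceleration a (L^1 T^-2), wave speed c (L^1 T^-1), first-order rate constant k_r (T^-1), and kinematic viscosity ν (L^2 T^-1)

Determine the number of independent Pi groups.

There are 6 variables and 2 base dimensions (L, T).
The dimension matrix has rank 2.
Independent dimensionless groups: 6 − 2 = 4.

4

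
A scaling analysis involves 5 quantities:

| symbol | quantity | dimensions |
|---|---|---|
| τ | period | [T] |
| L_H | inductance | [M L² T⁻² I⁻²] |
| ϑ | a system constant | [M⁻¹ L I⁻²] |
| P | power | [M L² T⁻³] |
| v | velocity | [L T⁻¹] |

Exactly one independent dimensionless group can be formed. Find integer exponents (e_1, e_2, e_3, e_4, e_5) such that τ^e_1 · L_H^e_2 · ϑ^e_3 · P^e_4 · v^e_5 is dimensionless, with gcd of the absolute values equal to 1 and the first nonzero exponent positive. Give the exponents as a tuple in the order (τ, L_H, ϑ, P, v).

(1, -1, 1, 2, -3)

M: e_1·(0) + e_2·(1) + e_3·(-1) + e_4·(1) + e_5·(0) = 0
L: e_1·(0) + e_2·(2) + e_3·(1) + e_4·(2) + e_5·(1) = 0
T: e_1·(1) + e_2·(-2) + e_3·(0) + e_4·(-3) + e_5·(-1) = 0
I: e_1·(0) + e_2·(-2) + e_3·(-2) + e_4·(0) + e_5·(0) = 0
Solving this homogeneous linear system for the smallest-integer solution (first nonzero entry positive) gives (1, -1, 1, 2, -3).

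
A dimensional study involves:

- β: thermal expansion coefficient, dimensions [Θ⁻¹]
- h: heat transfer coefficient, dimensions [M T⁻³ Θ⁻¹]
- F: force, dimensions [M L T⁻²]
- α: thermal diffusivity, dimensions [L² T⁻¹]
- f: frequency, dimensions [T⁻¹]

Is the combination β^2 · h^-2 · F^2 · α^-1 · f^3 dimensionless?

Sum the exponent of each base dimension across the product:
  M: 2·[β]_M − 2·[h]_M + 2·[F]_M − [α]_M + 3·[f]_M = 2·(0) − 2·(1) + 2·(1) − (0) + 3·(0) = 0
  L: 2·[β]_L − 2·[h]_L + 2·[F]_L − [α]_L + 3·[f]_L = 2·(0) − 2·(0) + 2·(1) − (2) + 3·(0) = 0
  T: 2·[β]_T − 2·[h]_T + 2·[F]_T − [α]_T + 3·[f]_T = 2·(0) − 2·(-3) + 2·(-2) − (-1) + 3·(-1) = 0
  Θ: 2·[β]_Θ − 2·[h]_Θ + 2·[F]_Θ − [α]_Θ + 3·[f]_Θ = 2·(-1) − 2·(-1) + 2·(0) − (0) + 3·(0) = 0
All base exponents vanish — dimensionless.

yes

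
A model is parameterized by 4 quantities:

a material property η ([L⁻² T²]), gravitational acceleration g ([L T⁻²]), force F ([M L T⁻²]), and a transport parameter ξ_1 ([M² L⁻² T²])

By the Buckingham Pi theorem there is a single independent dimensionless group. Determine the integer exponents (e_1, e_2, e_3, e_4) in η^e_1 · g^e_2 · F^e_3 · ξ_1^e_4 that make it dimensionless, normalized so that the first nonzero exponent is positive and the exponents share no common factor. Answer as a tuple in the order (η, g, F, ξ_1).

(1, -2, 2, -1)

M: e_1·(0) + e_2·(0) + e_3·(1) + e_4·(2) = 0
L: e_1·(-2) + e_2·(1) + e_3·(1) + e_4·(-2) = 0
T: e_1·(2) + e_2·(-2) + e_3·(-2) + e_4·(2) = 0
Solving this homogeneous linear system for the smallest-integer solution (first nonzero entry positive) gives (1, -2, 2, -1).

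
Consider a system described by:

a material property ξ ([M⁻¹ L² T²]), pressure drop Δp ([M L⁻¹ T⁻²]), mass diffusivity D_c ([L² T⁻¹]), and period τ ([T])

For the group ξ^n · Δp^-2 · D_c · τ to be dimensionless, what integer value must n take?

-2

Balance the M exponent: (-1)·n from ξ, plus −2·(1) + (0) + (0) = -2 from the rest, must sum to zero.
−n − 2 = 0, so n = -2.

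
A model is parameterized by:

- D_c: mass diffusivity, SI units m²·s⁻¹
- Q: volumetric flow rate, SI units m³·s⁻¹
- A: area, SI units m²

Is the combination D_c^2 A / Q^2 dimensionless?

yes

Sum the exponent of each base dimension across the product:
  M: 2·[D_c]_M − 2·[Q]_M + [A]_M = 2·(0) − 2·(0) + (0) = 0
  L: 2·[D_c]_L − 2·[Q]_L + [A]_L = 2·(2) − 2·(3) + (2) = 0
  T: 2·[D_c]_T − 2·[Q]_T + [A]_T = 2·(-1) − 2·(-1) + (0) = 0
  Θ: 2·[D_c]_Θ − 2·[Q]_Θ + [A]_Θ = 2·(0) − 2·(0) + (0) = 0
All base exponents vanish — dimensionless.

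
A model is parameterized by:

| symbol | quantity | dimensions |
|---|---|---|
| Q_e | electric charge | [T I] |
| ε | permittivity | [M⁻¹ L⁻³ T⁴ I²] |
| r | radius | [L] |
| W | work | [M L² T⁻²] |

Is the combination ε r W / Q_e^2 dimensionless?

Sum the exponent of each base dimension across the product:
  M: −2·[Q_e]_M + [ε]_M + [r]_M + [W]_M = −2·(0) + (-1) + (0) + (1) = 0
  L: −2·[Q_e]_L + [ε]_L + [r]_L + [W]_L = −2·(0) + (-3) + (1) + (2) = 0
  T: −2·[Q_e]_T + [ε]_T + [r]_T + [W]_T = −2·(1) + (4) + (0) + (-2) = 0
  I: −2·[Q_e]_I + [ε]_I + [r]_I + [W]_I = −2·(1) + (2) + (0) + (0) = 0
All base exponents vanish — dimensionless.

yes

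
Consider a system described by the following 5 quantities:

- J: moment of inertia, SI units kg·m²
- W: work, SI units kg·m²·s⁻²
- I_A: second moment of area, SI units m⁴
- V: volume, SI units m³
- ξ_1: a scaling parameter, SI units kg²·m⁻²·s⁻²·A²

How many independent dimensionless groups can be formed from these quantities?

There are 5 variables and 4 base dimensions (M, L, T, I).
The dimension matrix has rank 4.
Independent dimensionless groups: 5 − 4 = 1.

1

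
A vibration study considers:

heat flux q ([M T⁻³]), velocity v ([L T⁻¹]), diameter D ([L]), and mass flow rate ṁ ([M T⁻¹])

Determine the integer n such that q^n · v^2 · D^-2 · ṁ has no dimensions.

Balance the M exponent: (1)·n from q, plus 2·(0) − 2·(0) + (1) = 1 from the rest, must sum to zero.
n + 1 = 0, so n = -1.

-1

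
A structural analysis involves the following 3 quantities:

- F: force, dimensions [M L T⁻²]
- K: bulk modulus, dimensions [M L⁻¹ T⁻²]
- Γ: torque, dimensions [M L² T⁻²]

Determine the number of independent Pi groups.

There are 3 variables and 3 base dimensions (M, L, T).
The dimension matrix has rank 2 (less than 3: the dimension vectors are linearly dependent).
Independent dimensionless groups: 3 − 2 = 1.

1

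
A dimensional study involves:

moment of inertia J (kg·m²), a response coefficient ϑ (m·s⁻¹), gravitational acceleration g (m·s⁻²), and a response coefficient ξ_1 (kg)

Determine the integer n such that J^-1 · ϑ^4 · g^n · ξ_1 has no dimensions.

Balance the L exponent: (1)·n from g, plus −(2) + 4·(1) + (0) = 2 from the rest, must sum to zero.
n + 2 = 0, so n = -2.

-2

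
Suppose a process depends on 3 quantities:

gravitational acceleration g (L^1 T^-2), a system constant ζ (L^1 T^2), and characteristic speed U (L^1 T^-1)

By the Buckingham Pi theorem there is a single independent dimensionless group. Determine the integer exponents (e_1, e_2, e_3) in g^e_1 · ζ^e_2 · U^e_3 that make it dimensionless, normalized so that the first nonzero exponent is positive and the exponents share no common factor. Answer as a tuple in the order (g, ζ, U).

(3, 1, -4)

L: e_1·(1) + e_2·(1) + e_3·(1) = 0
T: e_1·(-2) + e_2·(2) + e_3·(-1) = 0
Solving this homogeneous linear system for the smallest-integer solution (first nonzero entry positive) gives (3, 1, -4).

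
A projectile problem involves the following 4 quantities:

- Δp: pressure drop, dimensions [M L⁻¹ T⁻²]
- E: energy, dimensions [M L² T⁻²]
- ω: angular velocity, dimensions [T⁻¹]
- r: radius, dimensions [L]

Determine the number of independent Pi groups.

1

There are 4 variables and 3 base dimensions (M, L, T).
The dimension matrix has rank 3.
Independent dimensionless groups: 4 − 3 = 1.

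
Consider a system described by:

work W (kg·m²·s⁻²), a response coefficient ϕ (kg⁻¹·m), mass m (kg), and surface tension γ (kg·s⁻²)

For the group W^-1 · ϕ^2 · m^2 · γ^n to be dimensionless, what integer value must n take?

1

Balance the M exponent: (1)·n from γ, plus −(1) + 2·(-1) + 2·(1) = -1 from the rest, must sum to zero.
n − 1 = 0, so n = 1.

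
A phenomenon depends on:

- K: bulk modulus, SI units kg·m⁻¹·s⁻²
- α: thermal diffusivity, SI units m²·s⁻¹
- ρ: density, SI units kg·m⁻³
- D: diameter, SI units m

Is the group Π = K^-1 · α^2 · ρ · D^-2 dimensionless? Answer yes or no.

yes

Sum the exponent of each base dimension across the product:
  M: −[K]_M + 2·[α]_M + [ρ]_M − 2·[D]_M = −(1) + 2·(0) + (1) − 2·(0) = 0
  L: −[K]_L + 2·[α]_L + [ρ]_L − 2·[D]_L = −(-1) + 2·(2) + (-3) − 2·(1) = 0
  T: −[K]_T + 2·[α]_T + [ρ]_T − 2·[D]_T = −(-2) + 2·(-1) + (0) − 2·(0) = 0
All base exponents vanish — dimensionless.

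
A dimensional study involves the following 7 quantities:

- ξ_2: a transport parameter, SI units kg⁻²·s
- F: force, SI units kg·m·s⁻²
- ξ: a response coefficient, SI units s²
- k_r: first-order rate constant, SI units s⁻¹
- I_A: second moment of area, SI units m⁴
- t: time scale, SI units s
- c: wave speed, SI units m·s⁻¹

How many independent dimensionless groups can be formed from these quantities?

4

There are 7 variables and 3 base dimensions (M, L, T).
The dimension matrix has rank 3.
Independent dimensionless groups: 7 − 3 = 4.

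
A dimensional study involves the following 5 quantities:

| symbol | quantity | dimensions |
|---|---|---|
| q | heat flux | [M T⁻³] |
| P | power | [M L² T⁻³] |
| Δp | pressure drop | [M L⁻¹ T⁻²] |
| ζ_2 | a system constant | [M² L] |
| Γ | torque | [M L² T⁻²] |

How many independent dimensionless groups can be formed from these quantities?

2

There are 5 variables and 3 base dimensions (M, L, T).
The dimension matrix has rank 3.
Independent dimensionless groups: 5 − 3 = 2.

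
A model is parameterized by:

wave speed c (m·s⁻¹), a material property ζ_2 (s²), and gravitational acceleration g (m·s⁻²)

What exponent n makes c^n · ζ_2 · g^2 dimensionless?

-2

Balance the L exponent: (1)·n from c, plus (0) + 2·(1) = 2 from the rest, must sum to zero.
n + 2 = 0, so n = -2.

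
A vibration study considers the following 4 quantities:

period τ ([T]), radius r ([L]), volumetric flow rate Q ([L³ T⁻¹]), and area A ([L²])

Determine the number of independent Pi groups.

There are 4 variables and 2 base dimensions (L, T).
The dimension matrix has rank 2.
Independent dimensionless groups: 4 − 2 = 2.

2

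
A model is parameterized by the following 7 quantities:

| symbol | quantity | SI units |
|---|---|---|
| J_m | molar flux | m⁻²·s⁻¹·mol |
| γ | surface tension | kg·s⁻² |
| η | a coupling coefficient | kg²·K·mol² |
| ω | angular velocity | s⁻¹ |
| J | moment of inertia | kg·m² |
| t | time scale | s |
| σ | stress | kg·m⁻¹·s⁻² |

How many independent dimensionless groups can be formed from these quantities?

2

There are 7 variables and 5 base dimensions (M, L, T, Θ, N).
The dimension matrix has rank 5.
Independent dimensionless groups: 7 − 5 = 2.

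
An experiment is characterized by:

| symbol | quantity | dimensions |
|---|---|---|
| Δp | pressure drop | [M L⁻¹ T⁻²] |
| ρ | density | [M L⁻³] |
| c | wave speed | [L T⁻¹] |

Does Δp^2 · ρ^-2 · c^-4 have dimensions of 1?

Sum the exponent of each base dimension across the product:
  M: 2·[Δp]_M − 2·[ρ]_M − 4·[c]_M = 2·(1) − 2·(1) − 4·(0) = 0
  L: 2·[Δp]_L − 2·[ρ]_L − 4·[c]_L = 2·(-1) − 2·(-3) − 4·(1) = 0
  T: 2·[Δp]_T − 2·[ρ]_T − 4·[c]_T = 2·(-2) − 2·(0) − 4·(-1) = 0
  N: 2·[Δp]_N − 2·[ρ]_N − 4·[c]_N = 2·(0) − 2·(0) − 4·(0) = 0
All base exponents vanish — dimensionless.

yes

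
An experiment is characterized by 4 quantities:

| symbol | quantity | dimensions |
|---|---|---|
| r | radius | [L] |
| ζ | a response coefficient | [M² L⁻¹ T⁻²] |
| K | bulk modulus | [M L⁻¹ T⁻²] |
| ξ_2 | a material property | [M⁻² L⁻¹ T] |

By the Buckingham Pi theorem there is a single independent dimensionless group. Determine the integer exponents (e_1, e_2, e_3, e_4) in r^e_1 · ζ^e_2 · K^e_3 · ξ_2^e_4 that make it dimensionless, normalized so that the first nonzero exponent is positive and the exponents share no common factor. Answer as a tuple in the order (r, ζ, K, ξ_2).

M: e_1·(0) + e_2·(2) + e_3·(1) + e_4·(-2) = 0
L: e_1·(1) + e_2·(-1) + e_3·(-1) + e_4·(-1) = 0
T: e_1·(0) + e_2·(-2) + e_3·(-2) + e_4·(1) = 0
Solving this homogeneous linear system for the smallest-integer solution (first nonzero entry positive) gives (3, 3, -2, 2).

(3, 3, -2, 2)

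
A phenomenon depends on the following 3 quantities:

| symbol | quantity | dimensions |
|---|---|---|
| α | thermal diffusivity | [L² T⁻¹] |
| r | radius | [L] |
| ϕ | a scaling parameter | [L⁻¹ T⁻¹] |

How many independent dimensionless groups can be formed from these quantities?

There are 3 variables and 2 base dimensions (L, T).
The dimension matrix has rank 2.
Independent dimensionless groups: 3 − 2 = 1.

1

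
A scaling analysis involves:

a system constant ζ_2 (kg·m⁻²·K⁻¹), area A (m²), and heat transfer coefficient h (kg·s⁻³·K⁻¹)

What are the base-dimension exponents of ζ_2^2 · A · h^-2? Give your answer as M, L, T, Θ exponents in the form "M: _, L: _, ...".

Collect each base-dimension exponent across the product:
  M: 2·(1) + (0) − 2·(1) = 0
  L: 2·(-2) + (2) − 2·(0) = -2
  T: 2·(0) + (0) − 2·(-3) = 6
  Θ: 2·(-1) + (0) − 2·(-1) = 0
So the dimensions are [L⁻² T⁶].

M: 0, L: -2, T: 6, Θ: 0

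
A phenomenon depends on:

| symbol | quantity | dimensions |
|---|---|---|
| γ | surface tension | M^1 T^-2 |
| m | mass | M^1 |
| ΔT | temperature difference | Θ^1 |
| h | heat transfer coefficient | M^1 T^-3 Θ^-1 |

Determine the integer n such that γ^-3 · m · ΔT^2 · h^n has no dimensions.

Balance the M exponent: (1)·n from h, plus −3·(1) + (1) + 2·(0) = -2 from the rest, must sum to zero.
n − 2 = 0, so n = 2.

2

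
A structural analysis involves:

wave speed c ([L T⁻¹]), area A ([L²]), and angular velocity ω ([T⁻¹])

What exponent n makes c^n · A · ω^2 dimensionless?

-2

Balance the L exponent: (1)·n from c, plus (2) + 2·(0) = 2 from the rest, must sum to zero.
n + 2 = 0, so n = -2.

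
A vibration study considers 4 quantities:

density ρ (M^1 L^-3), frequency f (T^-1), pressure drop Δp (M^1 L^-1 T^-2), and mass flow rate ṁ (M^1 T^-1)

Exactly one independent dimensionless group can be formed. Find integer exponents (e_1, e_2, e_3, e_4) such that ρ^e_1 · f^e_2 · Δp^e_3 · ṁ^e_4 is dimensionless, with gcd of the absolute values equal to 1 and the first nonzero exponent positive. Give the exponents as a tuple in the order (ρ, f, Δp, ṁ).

(1, 4, -3, 2)

M: e_1·(1) + e_2·(0) + e_3·(1) + e_4·(1) = 0
L: e_1·(-3) + e_2·(0) + e_3·(-1) + e_4·(0) = 0
T: e_1·(0) + e_2·(-1) + e_3·(-2) + e_4·(-1) = 0
Solving this homogeneous linear system for the smallest-integer solution (first nonzero entry positive) gives (1, 4, -3, 2).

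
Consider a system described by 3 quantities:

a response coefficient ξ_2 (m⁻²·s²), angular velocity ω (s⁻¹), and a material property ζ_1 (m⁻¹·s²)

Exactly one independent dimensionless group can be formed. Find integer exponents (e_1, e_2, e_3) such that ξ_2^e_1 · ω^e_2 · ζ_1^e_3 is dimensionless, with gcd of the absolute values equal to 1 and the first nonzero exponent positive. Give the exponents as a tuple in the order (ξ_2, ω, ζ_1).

L: e_1·(-2) + e_2·(0) + e_3·(-1) = 0
T: e_1·(2) + e_2·(-1) + e_3·(2) = 0
Solving this homogeneous linear system for the smallest-integer solution (first nonzero entry positive) gives (1, -2, -2).

(1, -2, -2)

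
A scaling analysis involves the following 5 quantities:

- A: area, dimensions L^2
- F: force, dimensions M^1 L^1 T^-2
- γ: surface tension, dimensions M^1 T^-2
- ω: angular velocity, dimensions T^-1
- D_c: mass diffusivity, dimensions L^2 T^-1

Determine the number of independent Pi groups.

There are 5 variables and 3 base dimensions (M, L, T).
The dimension matrix has rank 3.
Independent dimensionless groups: 5 − 3 = 2.

2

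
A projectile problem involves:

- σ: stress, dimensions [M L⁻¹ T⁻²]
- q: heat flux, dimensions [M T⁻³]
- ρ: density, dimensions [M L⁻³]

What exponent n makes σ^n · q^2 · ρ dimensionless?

-3

Balance the M exponent: (1)·n from σ, plus 2·(1) + (1) = 3 from the rest, must sum to zero.
n + 3 = 0, so n = -3.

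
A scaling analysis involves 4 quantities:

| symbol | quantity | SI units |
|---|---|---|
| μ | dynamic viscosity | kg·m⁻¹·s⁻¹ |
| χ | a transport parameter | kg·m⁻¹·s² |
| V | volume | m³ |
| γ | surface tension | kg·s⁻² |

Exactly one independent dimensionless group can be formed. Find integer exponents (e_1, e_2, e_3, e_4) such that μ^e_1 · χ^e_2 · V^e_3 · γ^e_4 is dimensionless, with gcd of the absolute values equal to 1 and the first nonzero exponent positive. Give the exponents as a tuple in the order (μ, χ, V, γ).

(4, -1, 1, -3)

M: e_1·(1) + e_2·(1) + e_3·(0) + e_4·(1) = 0
L: e_1·(-1) + e_2·(-1) + e_3·(3) + e_4·(0) = 0
T: e_1·(-1) + e_2·(2) + e_3·(0) + e_4·(-2) = 0
Solving this homogeneous linear system for the smallest-integer solution (first nonzero entry positive) gives (4, -1, 1, -3).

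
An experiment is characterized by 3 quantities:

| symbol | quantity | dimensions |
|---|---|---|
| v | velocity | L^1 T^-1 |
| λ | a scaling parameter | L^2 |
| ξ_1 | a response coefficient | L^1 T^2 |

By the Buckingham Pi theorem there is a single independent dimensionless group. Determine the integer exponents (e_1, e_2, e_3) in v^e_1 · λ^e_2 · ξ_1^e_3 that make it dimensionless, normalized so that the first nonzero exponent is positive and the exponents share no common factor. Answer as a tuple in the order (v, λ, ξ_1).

L: e_1·(1) + e_2·(2) + e_3·(1) = 0
T: e_1·(-1) + e_2·(0) + e_3·(2) = 0
Solving this homogeneous linear system for the smallest-integer solution (first nonzero entry positive) gives (4, -3, 2).

(4, -3, 2)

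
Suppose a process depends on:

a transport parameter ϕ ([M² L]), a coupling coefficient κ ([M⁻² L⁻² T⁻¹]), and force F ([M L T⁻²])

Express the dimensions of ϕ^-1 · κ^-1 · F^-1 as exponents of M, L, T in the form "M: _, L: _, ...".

M: -1, L: 0, T: 3

Collect each base-dimension exponent across the product:
  M: −(2) − (-2) − (1) = -1
  L: −(1) − (-2) − (1) = 0
  T: −(0) − (-1) − (-2) = 3
So the dimensions are [M⁻¹ T³].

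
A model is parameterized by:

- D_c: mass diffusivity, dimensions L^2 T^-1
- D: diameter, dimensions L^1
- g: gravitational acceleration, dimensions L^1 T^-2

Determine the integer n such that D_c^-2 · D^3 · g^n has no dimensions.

Balance the L exponent: (1)·n from g, plus −2·(2) + 3·(1) = -1 from the rest, must sum to zero.
n − 1 = 0, so n = 1.

1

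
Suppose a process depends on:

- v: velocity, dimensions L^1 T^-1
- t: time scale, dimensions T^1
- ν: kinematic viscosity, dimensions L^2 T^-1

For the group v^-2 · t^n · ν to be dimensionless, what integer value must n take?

Balance the T exponent: (1)·n from t, plus −2·(-1) + (-1) = 1 from the rest, must sum to zero.
n + 1 = 0, so n = -1.

-1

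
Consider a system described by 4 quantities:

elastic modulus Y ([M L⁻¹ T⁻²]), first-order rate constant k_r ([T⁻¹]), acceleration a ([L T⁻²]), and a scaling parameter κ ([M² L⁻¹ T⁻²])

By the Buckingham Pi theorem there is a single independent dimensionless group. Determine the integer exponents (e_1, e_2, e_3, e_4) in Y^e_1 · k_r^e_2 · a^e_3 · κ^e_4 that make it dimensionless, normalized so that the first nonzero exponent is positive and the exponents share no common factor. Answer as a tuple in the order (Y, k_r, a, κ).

M: e_1·(1) + e_2·(0) + e_3·(0) + e_4·(2) = 0
L: e_1·(-1) + e_2·(0) + e_3·(1) + e_4·(-1) = 0
T: e_1·(-2) + e_2·(-1) + e_3·(-2) + e_4·(-2) = 0
Solving this homogeneous linear system for the smallest-integer solution (first nonzero entry positive) gives (2, -4, 1, -1).

(2, -4, 1, -1)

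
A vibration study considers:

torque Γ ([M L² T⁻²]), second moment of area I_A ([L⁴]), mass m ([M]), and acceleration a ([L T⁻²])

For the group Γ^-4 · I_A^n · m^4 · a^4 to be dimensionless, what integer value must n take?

Balance the L exponent: (4)·n from I_A, plus −4·(2) + 4·(0) + 4·(1) = -4 from the rest, must sum to zero.
4n − 4 = 0, so n = 1.

1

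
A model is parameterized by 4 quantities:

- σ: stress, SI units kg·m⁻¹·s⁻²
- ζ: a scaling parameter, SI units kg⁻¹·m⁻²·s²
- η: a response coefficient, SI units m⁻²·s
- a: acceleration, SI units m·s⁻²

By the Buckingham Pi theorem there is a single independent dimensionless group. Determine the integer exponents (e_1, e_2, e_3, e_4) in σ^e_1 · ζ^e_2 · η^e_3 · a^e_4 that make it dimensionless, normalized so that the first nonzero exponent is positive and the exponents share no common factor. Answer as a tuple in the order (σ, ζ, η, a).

(1, 1, -2, -1)

M: e_1·(1) + e_2·(-1) + e_3·(0) + e_4·(0) = 0
L: e_1·(-1) + e_2·(-2) + e_3·(-2) + e_4·(1) = 0
T: e_1·(-2) + e_2·(2) + e_3·(1) + e_4·(-2) = 0
Solving this homogeneous linear system for the smallest-integer solution (first nonzero entry positive) gives (1, 1, -2, -1).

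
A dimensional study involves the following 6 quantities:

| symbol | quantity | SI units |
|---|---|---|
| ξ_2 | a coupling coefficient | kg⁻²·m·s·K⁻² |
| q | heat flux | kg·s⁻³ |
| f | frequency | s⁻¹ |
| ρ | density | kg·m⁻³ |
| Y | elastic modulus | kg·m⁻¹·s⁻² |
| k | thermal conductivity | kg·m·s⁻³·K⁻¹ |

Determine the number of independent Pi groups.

2

There are 6 variables and 4 base dimensions (M, L, T, Θ).
The dimension matrix has rank 4.
Independent dimensionless groups: 6 − 4 = 2.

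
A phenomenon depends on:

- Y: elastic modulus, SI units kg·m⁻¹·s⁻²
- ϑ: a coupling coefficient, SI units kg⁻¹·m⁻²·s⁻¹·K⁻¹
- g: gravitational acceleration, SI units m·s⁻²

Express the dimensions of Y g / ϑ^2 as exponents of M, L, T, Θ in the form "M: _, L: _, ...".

M: 3, L: 4, T: -2, Θ: 2

Collect each base-dimension exponent across the product:
  M: (1) − 2·(-1) + (0) = 3
  L: (-1) − 2·(-2) + (1) = 4
  T: (-2) − 2·(-1) + (-2) = -2
  Θ: (0) − 2·(-1) + (0) = 2
So the dimensions are [M³ L⁴ T⁻² Θ²].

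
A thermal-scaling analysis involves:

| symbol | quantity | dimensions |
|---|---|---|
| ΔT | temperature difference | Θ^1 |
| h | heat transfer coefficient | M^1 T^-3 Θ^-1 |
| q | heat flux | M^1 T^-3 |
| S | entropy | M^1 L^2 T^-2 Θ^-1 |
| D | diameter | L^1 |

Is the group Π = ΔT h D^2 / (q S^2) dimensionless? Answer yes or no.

no

Sum the exponent of each base dimension across the product:
  M: [ΔT]_M + [h]_M − [q]_M − 2·[S]_M + 2·[D]_M = (0) + (1) − (1) − 2·(1) + 2·(0) = -2
  L: [ΔT]_L + [h]_L − [q]_L − 2·[S]_L + 2·[D]_L = (0) + (0) − (0) − 2·(2) + 2·(1) = -2
  T: [ΔT]_T + [h]_T − [q]_T − 2·[S]_T + 2·[D]_T = (0) + (-3) − (-3) − 2·(-2) + 2·(0) = 4
  Θ: [ΔT]_Θ + [h]_Θ − [q]_Θ − 2·[S]_Θ + 2·[D]_Θ = (1) + (-1) − (0) − 2·(-1) + 2·(0) = 2
Net dimensions [M⁻² L⁻² T⁴ Θ²] ≠ [1] — not dimensionless.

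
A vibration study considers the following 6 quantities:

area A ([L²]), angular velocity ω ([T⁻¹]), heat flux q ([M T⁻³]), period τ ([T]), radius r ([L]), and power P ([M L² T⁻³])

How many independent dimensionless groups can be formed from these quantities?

3

There are 6 variables and 3 base dimensions (M, L, T).
The dimension matrix has rank 3.
Independent dimensionless groups: 6 − 3 = 3.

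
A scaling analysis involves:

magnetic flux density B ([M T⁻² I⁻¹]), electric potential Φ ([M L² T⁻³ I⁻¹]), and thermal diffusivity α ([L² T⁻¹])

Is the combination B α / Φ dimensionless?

Sum the exponent of each base dimension across the product:
  M: [B]_M − [Φ]_M + [α]_M = (1) − (1) + (0) = 0
  L: [B]_L − [Φ]_L + [α]_L = (0) − (2) + (2) = 0
  T: [B]_T − [Φ]_T + [α]_T = (-2) − (-3) + (-1) = 0
  I: [B]_I − [Φ]_I + [α]_I = (-1) − (-1) + (0) = 0
All base exponents vanish — dimensionless.

yes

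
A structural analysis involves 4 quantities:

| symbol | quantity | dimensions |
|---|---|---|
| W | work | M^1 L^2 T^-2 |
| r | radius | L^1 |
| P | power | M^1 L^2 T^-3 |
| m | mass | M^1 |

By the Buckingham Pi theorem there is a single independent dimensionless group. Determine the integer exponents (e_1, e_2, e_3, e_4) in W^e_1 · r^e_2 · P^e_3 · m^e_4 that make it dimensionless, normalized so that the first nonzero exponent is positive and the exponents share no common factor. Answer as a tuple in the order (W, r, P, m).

(3, -2, -2, -1)

M: e_1·(1) + e_2·(0) + e_3·(1) + e_4·(1) = 0
L: e_1·(2) + e_2·(1) + e_3·(2) + e_4·(0) = 0
T: e_1·(-2) + e_2·(0) + e_3·(-3) + e_4·(0) = 0
Solving this homogeneous linear system for the smallest-integer solution (first nonzero entry positive) gives (3, -2, -2, -1).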